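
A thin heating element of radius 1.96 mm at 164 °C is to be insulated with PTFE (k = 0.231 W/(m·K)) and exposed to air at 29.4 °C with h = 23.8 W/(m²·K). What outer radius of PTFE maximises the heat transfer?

r_cr = 0.971 cm

For a cylinder, r_cr = k_ins/h = 0.231/23.8 = 0.00971 m = 0.971 cm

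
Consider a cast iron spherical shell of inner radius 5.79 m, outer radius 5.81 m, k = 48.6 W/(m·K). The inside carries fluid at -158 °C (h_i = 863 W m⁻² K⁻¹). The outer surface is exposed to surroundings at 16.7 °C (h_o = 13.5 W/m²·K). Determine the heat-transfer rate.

Q = 9.80×10^5 W

Resistance network (inner→outer):
  R_conv,in = 1/(4πr²h) = 1/(4π·5.79²·863) = 2.751×10^-6 K/W
  R_cast iron = (1/5.79 − 1/5.81)/(4πk) = 5.945×10^-4/(4π·48.6) = 9.735×10^-7 K/W
  R_conv,out = 1/(4πr²h) = 1/(4π·5.81²·13.5) = 1.746×10^-4 K/W
ΣR = 2.751×10^-6 + 9.735×10^-7 + 1.746×10^-4 = 1.783×10^-4 K/W
Q = ΔT/ΣR = (-158 °C − 16.7 °C)/1.783×10^-4 = -9.80×10^5 W
(Negative Q ⇒ heat flows inward; heat gain = 9.80×10^5 W.)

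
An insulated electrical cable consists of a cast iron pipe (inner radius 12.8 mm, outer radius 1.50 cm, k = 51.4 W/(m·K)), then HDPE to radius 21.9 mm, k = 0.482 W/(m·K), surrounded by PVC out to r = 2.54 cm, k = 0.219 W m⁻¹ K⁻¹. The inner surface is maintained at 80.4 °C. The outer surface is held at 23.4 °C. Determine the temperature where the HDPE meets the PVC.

Series thermal resistances, inner to outer:
  R'_cast iron = ln(0.0150/0.0128)/(2πk) = 0.1586/(2π·51.4) = 4.911×10^-4 m·K/W
  R'_HDPE = ln(0.0219/0.0150)/(2πk) = 0.3784/(2π·0.482) = 0.1250 m·K/W
  R'_PVC = ln(0.0254/0.0219)/(2πk) = 0.1483/(2π·0.219) = 0.1077 m·K/W
ΣR = 4.911×10^-4 + 0.1250 + 0.1077 = 0.2332 m·K/W
Q' = ΔT/ΣR = (80.4 °C − 23.4 °C)/0.2332 = 244.4 W/m
From the inner boundary to the HDPE/PVC interface, ΣR_partial = 0.1255 m·K/W.
T_interface = T_in − Q'·ΣR_partial = 80.4 °C − (244.4)(0.1255) = 49.7 °C

T = 49.7 °C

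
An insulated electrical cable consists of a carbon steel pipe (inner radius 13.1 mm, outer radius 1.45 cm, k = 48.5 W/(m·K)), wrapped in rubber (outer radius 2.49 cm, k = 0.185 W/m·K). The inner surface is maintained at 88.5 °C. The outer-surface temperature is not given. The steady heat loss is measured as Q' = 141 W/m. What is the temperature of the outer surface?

T_out = 22.9 °C

Series resistances:
  R'_carbon steel = ln(0.0145/0.0131)/(2πk) = 0.1015/(2π·48.5) = 3.332×10^-4 m·K/W
  R'_rubber = ln(0.0249/0.0145)/(2πk) = 0.5407/(2π·0.185) = 0.4652 m·K/W
ΣR = 0.4655 m·K/W
ΔT = Q'·ΣR = 141 × 0.4655 = 65.64 K
Heat flows outward, so T_out = T_in − ΔT = 88.5 − 65.64 = 22.9 °C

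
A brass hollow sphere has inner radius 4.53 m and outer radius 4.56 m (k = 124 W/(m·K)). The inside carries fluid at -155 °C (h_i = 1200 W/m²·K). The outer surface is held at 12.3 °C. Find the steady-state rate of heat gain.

Series thermal resistances, inner to outer:
  R_conv,in = 1/(4πr²h) = 1/(4π·4.53²·1200) = 3.232×10^-6 K/W
  R_brass = (1/4.53 − 1/4.56)/(4πk) = 0.001452/(4π·124) = 9.320×10^-7 K/W
ΣR = 3.232×10^-6 + 9.320×10^-7 = 4.164×10^-6 K/W
Q = ΔT/ΣR = (-155 °C − 12.3 °C)/4.164×10^-6 = -4.02×10^7 W
(Negative Q ⇒ heat flows inward; heat gain = 4.02×10^7 W.)

Q = 4.02×10^7 W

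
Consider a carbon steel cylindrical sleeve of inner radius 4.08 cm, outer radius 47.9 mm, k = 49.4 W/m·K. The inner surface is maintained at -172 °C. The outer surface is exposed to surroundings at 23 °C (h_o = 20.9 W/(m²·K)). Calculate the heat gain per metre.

Q' = 1220 W/m

Series thermal resistances, inner to outer:
  R'_carbon steel = ln(0.0479/0.0408)/(2πk) = 0.1604/(2π·49.4) = 5.169×10^-4 m·K/W
  R'_conv,out = 1/(2πr h) = 1/(2π·0.0479·20.9) = 0.1590 m·K/W
ΣR = 5.169×10^-4 + 0.1590 = 0.1595 m·K/W
Q' = ΔT/ΣR = (-172 °C − 23 °C)/0.1595 = -1220 W/m
(Negative Q' ⇒ heat flows inward; heat gain = 1220 W/m.)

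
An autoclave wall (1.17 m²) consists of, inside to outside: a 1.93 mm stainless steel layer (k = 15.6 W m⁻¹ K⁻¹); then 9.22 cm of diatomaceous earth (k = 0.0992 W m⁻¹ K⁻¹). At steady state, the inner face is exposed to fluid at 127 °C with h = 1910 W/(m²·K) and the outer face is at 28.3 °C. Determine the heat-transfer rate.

Treat each layer as a resistance in series:
  R_conv,in = 1/(hA) = 1/(1910·1.17) = 4.475×10^-4 K/W
  R_stainless steel = L/(kA) = 0.00193/(15.6·1.17) = 1.057×10^-4 K/W
  R_diatomaceous earth = L/(kA) = 0.0922/(0.0992·1.17) = 0.7944 K/W
ΣR = 4.475×10^-4 + 1.057×10^-4 + 0.7944 = 0.7950 K/W
Q = ΔT/ΣR = (127 °C − 28.3 °C)/0.7950 = 124 W

Q = 124 W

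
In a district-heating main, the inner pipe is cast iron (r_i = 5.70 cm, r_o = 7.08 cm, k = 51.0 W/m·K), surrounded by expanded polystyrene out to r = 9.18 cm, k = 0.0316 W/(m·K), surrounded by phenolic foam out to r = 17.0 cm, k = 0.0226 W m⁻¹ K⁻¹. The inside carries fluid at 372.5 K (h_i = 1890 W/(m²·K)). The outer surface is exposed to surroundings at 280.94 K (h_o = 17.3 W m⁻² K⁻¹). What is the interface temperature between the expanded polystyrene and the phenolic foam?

T = 351.5 K

Resistance network (inner→outer):
  R'_conv,in = 1/(2πr h) = 1/(2π·0.0570·1890) = 0.001477 m·K/W
  R'_cast iron = ln(0.0708/0.0570)/(2πk) = 0.2168/(2π·51.0) = 6.766×10^-4 m·K/W
  R'_expanded polystyrene = ln(0.0918/0.0708)/(2πk) = 0.2598/(2π·0.0316) = 1.308 m·K/W
  R'_phenolic foam = ln(0.170/0.0918)/(2πk) = 0.6162/(2π·0.0226) = 4.339 m·K/W
  R'_conv,out = 1/(2πr h) = 1/(2π·0.170·17.3) = 0.05412 m·K/W
ΣR = 0.001477 + 6.766×10^-4 + 1.308 + 4.339 + 0.05412 = 5.703 m·K/W
Q' = ΔT/ΣR = (372.5 K − 280.94 K)/5.703 = 16.05 W/m
From the inner boundary to the expanded polystyrene/phenolic foam interface, ΣR_partial = 1.310 m·K/W.
T_interface = T_in − Q'·ΣR_partial = 372.5 K − (16.05)(1.310) = 351.5 K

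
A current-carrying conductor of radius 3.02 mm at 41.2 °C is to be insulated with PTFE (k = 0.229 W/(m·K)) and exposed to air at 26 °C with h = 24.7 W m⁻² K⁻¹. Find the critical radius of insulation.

For a cylinder, r_cr = k_ins/h = 0.229/24.7 = 0.00927 m = 0.927 cm

r_cr = 0.927 cm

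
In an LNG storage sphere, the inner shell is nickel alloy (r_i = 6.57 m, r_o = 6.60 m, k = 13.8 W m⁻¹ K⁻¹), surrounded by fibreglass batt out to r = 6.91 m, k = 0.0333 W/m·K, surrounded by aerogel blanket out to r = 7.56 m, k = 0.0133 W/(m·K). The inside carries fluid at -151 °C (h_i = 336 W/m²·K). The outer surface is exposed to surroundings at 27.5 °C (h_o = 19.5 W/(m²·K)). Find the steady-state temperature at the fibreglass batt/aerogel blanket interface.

Series thermal resistances, inner to outer:
  R_conv,in = 1/(4πr²h) = 1/(4π·6.57²·336) = 5.487×10^-6 K/W
  R_nickel alloy = (1/6.57 − 1/6.60)/(4πk) = 6.919×10^-4/(4π·13.8) = 3.990×10^-6 K/W
  R_fibreglass batt = (1/6.60 − 1/6.91)/(4πk) = 0.006797/(4π·0.0333) = 0.01624 K/W
  R_aerogel blanket = (1/6.91 − 1/7.56)/(4πk) = 0.01244/(4π·0.0133) = 0.07445 K/W
  R_conv,out = 1/(4πr²h) = 1/(4π·7.56²·19.5) = 7.140×10^-5 K/W
ΣR = 5.487×10^-6 + 3.990×10^-6 + 0.01624 + 0.07445 + 7.140×10^-5 = 0.09077 K/W
Q = ΔT/ΣR = (-151 °C − 27.5 °C)/0.09077 = -1967 W
From the inner boundary to the fibreglass batt/aerogel blanket interface, ΣR_partial = 0.01625 K/W.
T_interface = T_in − Q·ΣR_partial = -151 °C − (-1967)(0.01625) = -119 °C

T = -119 °C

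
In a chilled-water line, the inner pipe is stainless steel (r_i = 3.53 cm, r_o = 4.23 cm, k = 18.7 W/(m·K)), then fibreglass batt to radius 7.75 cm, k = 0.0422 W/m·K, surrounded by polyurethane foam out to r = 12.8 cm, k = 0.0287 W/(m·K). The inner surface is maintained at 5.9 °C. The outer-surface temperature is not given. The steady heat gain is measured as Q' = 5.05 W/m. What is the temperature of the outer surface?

Sum the resistances:
  R'_stainless steel = ln(0.0423/0.0353)/(2πk) = 0.1809/(2π·18.7) = 0.001540 m·K/W
  R'_fibreglass batt = ln(0.0775/0.0423)/(2πk) = 0.6055/(2π·0.0422) = 2.284 m·K/W
  R'_polyurethane foam = ln(0.128/0.0775)/(2πk) = 0.5018/(2π·0.0287) = 2.782 m·K/W
ΣR = 5.068 m·K/W
ΔT = Q'·ΣR = 5.05 × 5.068 = 25.59 K
Heat flows inward, so T_out = T_in + ΔT = 5.9 + 25.59 = 31.5 °C

T_out = 31.5 °C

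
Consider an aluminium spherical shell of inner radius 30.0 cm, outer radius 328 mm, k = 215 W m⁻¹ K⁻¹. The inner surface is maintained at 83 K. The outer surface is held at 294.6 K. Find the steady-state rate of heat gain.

Q = 4πk·ΔT/(1/r₁ − 1/r₂) = 4π × 215 × 211.6 / (1/0.300 − 1/0.328) = 2.01×10^6 W

Q = 2010 kW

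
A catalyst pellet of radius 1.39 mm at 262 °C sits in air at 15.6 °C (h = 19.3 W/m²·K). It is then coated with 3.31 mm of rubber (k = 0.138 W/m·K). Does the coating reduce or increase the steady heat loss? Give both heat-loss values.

Critical radius for a sphere: r_cr = 2k/h = 0.0143 m = 1.43 cm.
Outer radius after coating: r₂ = 0.00139 + 0.00331 = 0.00470 m.
Since r₁ < r_cr and r₂ ≤ r_cr, the coating moves toward the maximum at r_cr — heat loss rises.
Bare: R = 1/(4πr₁²h) = 2134 K/W; Q = 246.4/2134 = 0.115 W.
Coated: R = R_cond + R_conv = 478.8 K/W; Q = 246.4/478.8 = 0.515 W.

increases: 0.115 → 0.515 W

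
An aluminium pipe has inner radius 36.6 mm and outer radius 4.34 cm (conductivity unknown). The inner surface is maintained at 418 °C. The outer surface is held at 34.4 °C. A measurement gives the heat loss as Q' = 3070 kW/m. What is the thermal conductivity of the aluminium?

k = 217 W/m·K

ΣR = ΔT/Q' = |418 − 34.4|/3.07×10^6 = 1.250×10^-4 m·K/W
ln(r₂/r₁)/(2πk) = 1.250×10^-4 ⇒ k = 0.1704/(2π·1.250×10^-4) = 217 W/m·K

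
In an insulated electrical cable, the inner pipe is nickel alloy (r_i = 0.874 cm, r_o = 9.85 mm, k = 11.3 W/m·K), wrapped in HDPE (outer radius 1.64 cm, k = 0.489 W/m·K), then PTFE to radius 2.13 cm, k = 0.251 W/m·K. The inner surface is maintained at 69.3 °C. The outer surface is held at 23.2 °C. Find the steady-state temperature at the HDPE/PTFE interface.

Resistance network (inner→outer):
  R'_nickel alloy = ln(0.00985/0.00874)/(2πk) = 0.1196/(2π·11.3) = 0.001684 m·K/W
  R'_HDPE = ln(0.0164/0.00985)/(2πk) = 0.5098/(2π·0.489) = 0.1659 m·K/W
  R'_PTFE = ln(0.0213/0.0164)/(2πk) = 0.2614/(2π·0.251) = 0.1658 m·K/W
ΣR = 0.001684 + 0.1659 + 0.1658 = 0.3334 m·K/W
Q' = ΔT/ΣR = (69.3 °C − 23.2 °C)/0.3334 = 138.3 W/m
From the inner boundary to the HDPE/PTFE interface, ΣR_partial = 0.1676 m·K/W.
T_interface = T_in − Q'·ΣR_partial = 69.3 °C − (138.3)(0.1676) = 46.1 °C

T = 46.1 °C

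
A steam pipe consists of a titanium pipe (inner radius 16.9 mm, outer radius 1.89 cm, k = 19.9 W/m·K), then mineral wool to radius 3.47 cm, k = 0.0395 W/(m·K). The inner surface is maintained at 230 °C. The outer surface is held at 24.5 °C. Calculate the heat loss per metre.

Q' = 83.9 W/m

Treat each layer as a resistance in series:
  R'_titanium = ln(0.0189/0.0169)/(2πk) = 0.1118/(2π·19.9) = 8.945×10^-4 m·K/W
  R'_mineral wool = ln(0.0347/0.0189)/(2πk) = 0.6076/(2π·0.0395) = 2.448 m·K/W
ΣR = 8.945×10^-4 + 2.448 = 2.449 m·K/W
Q' = ΔT/ΣR = (230 °C − 24.5 °C)/2.449 = 83.9 W/m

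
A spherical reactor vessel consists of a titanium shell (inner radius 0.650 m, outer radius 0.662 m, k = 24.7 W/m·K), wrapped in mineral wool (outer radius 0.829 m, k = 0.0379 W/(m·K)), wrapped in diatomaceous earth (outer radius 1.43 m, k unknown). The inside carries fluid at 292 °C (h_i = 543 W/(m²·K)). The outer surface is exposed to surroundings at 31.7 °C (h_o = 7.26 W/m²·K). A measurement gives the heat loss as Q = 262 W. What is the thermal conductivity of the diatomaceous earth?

ΣR = ΔT/Q = |292 − 31.7|/262 = 0.9935 K/W
Known resistances:
  R_conv,in = 1/(4πr²h) = 1/(4π·0.650²·543) = 3.469×10^-4 K/W
  R_titanium = (1/0.650 − 1/0.662)/(4πk) = 0.02789/(4π·24.7) = 8.985×10^-5 K/W
  R_mineral wool = (1/0.662 − 1/0.829)/(4πk) = 0.3043/(4π·0.0379) = 0.6389 K/W
  R_conv,out = 1/(4πr²h) = 1/(4π·1.43²·7.26) = 0.005360 K/W
R_diatomaceous earth = ΣR − ΣR_known = 0.9935 − 0.6447 = 0.3488 K/W
(1/r₁−1/r₂)/(4πk) = 0.3488 ⇒ k = 0.5070/(4π·0.3488) = 0.116 W/m·K

k = 0.116 W/m·K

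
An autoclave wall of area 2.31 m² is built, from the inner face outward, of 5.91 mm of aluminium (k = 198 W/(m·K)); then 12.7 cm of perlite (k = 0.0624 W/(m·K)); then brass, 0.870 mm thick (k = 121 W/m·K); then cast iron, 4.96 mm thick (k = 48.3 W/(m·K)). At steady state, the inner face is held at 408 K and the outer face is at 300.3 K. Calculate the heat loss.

Q = 122 W

Treat each layer as a resistance in series:
  R_aluminium = L/(kA) = 0.00591/(198·2.31) = 1.292×10^-5 K/W
  R_perlite = L/(kA) = 0.127/(0.0624·2.31) = 0.8811 K/W
  R_brass = L/(kA) = 8.70×10^-4/(121·2.31) = 3.113×10^-6 K/W
  R_cast iron = L/(kA) = 0.00496/(48.3·2.31) = 4.446×10^-5 K/W
ΣR = 1.292×10^-5 + 0.8811 + 3.113×10^-6 + 4.446×10^-5 = 0.8812 K/W
Q = ΔT/ΣR = (408 K − 300.3 K)/0.8812 = 122 W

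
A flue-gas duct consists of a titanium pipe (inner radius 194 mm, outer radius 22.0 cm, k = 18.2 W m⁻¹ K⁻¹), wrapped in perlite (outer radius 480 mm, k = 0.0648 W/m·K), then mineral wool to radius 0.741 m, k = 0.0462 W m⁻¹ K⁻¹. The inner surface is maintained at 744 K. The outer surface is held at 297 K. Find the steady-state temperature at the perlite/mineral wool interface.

T = 493 K

Series thermal resistances, inner to outer:
  R'_titanium = ln(0.220/0.194)/(2πk) = 0.1258/(2π·18.2) = 0.001100 m·K/W
  R'_perlite = ln(0.480/0.220)/(2πk) = 0.7802/(2π·0.0648) = 1.916 m·K/W
  R'_mineral wool = ln(0.741/0.480)/(2πk) = 0.4342/(2π·0.0462) = 1.496 m·K/W
ΣR = 0.001100 + 1.916 + 1.496 = 3.413 m·K/W
Q' = ΔT/ΣR = (744 K − 297 K)/3.413 = 131.0 W/m
From the inner boundary to the perlite/mineral wool interface, ΣR_partial = 1.917 m·K/W.
T_interface = T_in − Q'·ΣR_partial = 744 K − (131.0)(1.917) = 493 K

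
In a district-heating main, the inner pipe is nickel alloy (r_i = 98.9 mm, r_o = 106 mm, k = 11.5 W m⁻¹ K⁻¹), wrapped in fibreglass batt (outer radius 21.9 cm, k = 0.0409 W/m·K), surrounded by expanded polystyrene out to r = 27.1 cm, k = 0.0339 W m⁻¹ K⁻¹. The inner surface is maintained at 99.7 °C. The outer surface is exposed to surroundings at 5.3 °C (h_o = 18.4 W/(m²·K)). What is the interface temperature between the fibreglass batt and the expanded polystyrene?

Resistance network (inner→outer):
  R'_nickel alloy = ln(0.106/0.0989)/(2πk) = 0.06933/(2π·11.5) = 9.595×10^-4 m·K/W
  R'_fibreglass batt = ln(0.219/0.106)/(2πk) = 0.7256/(2π·0.0409) = 2.824 m·K/W
  R'_expanded polystyrene = ln(0.271/0.219)/(2πk) = 0.2130/(2π·0.0339) = 1.000 m·K/W
  R'_conv,out = 1/(2πr h) = 1/(2π·0.271·18.4) = 0.03192 m·K/W
ΣR = 9.595×10^-4 + 2.824 + 1.000 + 0.03192 = 3.857 m·K/W
Q' = ΔT/ΣR = (99.7 °C − 5.3 °C)/3.857 = 24.47 W/m
From the inner boundary to the fibreglass batt/expanded polystyrene interface, ΣR_partial = 2.825 m·K/W.
T_interface = T_in − Q'·ΣR_partial = 99.7 °C − (24.47)(2.825) = 30.6 °C

T = 30.6 °C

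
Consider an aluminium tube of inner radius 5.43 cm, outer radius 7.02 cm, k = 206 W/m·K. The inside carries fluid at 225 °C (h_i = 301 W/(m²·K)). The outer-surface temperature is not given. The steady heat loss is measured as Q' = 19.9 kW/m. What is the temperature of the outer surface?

T_out = 27.3 °C

Series resistances:
  R'_conv,in = 1/(2πr h) = 1/(2π·0.0543·301) = 0.009738 m·K/W
  R'_aluminium = ln(0.0702/0.0543)/(2πk) = 0.2568/(2π·206) = 1.984×10^-4 m·K/W
ΣR = 0.009936 m·K/W
ΔT = Q'·ΣR = 19900 × 0.009936 = 197.7 K
Heat flows outward, so T_out = T_in − ΔT = 225 − 197.7 = 27.3 °C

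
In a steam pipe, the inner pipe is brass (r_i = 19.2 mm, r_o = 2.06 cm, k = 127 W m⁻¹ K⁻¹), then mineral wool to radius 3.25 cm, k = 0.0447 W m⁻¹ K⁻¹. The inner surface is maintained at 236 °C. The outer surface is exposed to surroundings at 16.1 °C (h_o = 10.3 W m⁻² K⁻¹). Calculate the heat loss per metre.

Series thermal resistances, inner to outer:
  R'_brass = ln(0.0206/0.0192)/(2πk) = 0.07038/(2π·127) = 8.820×10^-5 m·K/W
  R'_mineral wool = ln(0.0325/0.0206)/(2πk) = 0.4559/(2π·0.0447) = 1.623 m·K/W
  R'_conv,out = 1/(2πr h) = 1/(2π·0.0325·10.3) = 0.4754 m·K/W
ΣR = 8.820×10^-5 + 1.623 + 0.4754 = 2.098 m·K/W
Q' = ΔT/ΣR = (236 °C − 16.1 °C)/2.098 = 105 W/m

Q' = 105 W/m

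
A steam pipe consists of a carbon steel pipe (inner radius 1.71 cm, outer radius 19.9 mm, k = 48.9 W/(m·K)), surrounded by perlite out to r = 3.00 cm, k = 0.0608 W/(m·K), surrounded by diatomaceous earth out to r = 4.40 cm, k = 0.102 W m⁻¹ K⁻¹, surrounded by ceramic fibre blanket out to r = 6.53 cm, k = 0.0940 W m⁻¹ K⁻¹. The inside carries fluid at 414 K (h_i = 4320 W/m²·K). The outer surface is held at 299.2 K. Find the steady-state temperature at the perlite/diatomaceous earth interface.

T = 361.2 K

Treat each layer as a resistance in series:
  R'_conv,in = 1/(2πr h) = 1/(2π·0.0171·4320) = 0.002154 m·K/W
  R'_carbon steel = ln(0.0199/0.0171)/(2πk) = 0.1516/(2π·48.9) = 4.935×10^-4 m·K/W
  R'_perlite = ln(0.0300/0.0199)/(2πk) = 0.4105/(2π·0.0608) = 1.074 m·K/W
  R'_diatomaceous earth = ln(0.0440/0.0300)/(2πk) = 0.3830/(2π·0.102) = 0.5976 m·K/W
  R'_ceramic fibre blanket = ln(0.0653/0.0440)/(2πk) = 0.3948/(2π·0.0940) = 0.6685 m·K/W
ΣR = 0.002154 + 4.935×10^-4 + 1.074 + 0.5976 + 0.6685 = 2.343 m·K/W
Q' = ΔT/ΣR = (414 K − 299.2 K)/2.343 = 49.00 W/m
From the inner boundary to the perlite/diatomaceous earth interface, ΣR_partial = 1.077 m·K/W.
T_interface = T_in − Q'·ΣR_partial = 414 K − (49.00)(1.077) = 361.2 K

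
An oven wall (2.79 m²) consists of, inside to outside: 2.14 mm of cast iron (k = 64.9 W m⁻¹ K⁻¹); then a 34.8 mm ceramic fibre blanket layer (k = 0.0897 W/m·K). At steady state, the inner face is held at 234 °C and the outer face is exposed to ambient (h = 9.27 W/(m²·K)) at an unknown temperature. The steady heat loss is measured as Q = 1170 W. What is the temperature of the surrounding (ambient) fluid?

T_out = 26.1 °C

Sum the resistances:
  R_cast iron = L/(kA) = 0.00214/(64.9·2.79) = 1.182×10^-5 K/W
  R_ceramic fibre blanket = L/(kA) = 0.0348/(0.0897·2.79) = 0.1391 K/W
  R_conv,out = 1/(hA) = 1/(9.27·2.79) = 0.03866 K/W
ΣR = 0.1777 K/W
ΔT = Q·ΣR = 1170 × 0.1777 = 207.9 K
Heat flows outward, so T_out = T_in − ΔT = 234 − 207.9 = 26.1 °C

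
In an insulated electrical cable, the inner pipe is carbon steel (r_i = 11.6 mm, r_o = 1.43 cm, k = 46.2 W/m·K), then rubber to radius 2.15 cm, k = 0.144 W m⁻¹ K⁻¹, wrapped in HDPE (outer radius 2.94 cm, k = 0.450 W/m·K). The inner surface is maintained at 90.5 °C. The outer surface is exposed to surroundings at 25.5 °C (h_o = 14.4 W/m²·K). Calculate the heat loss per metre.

Q' = 69.3 W/m

Series thermal resistances, inner to outer:
  R'_carbon steel = ln(0.0143/0.0116)/(2πk) = 0.2093/(2π·46.2) = 7.209×10^-4 m·K/W
  R'_rubber = ln(0.0215/0.0143)/(2πk) = 0.4078/(2π·0.144) = 0.4507 m·K/W
  R'_HDPE = ln(0.0294/0.0215)/(2πk) = 0.3129/(2π·0.450) = 0.1107 m·K/W
  R'_conv,out = 1/(2πr h) = 1/(2π·0.0294·14.4) = 0.3759 m·K/W
ΣR = 7.209×10^-4 + 0.4507 + 0.1107 + 0.3759 = 0.9380 m·K/W
Q' = ΔT/ΣR = (90.5 °C − 25.5 °C)/0.9380 = 69.3 W/m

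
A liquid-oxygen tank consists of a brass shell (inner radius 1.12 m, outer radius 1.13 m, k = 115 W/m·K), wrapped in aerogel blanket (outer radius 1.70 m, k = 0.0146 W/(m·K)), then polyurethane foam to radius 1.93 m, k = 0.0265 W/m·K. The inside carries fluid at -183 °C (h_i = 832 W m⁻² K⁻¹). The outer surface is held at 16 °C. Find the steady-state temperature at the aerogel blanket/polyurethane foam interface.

T = -6.9 °C

Treat each layer as a resistance in series:
  R_conv,in = 1/(4πr²h) = 1/(4π·1.12²·832) = 7.625×10^-5 K/W
  R_brass = (1/1.12 − 1/1.13)/(4πk) = 0.007901/(4π·115) = 5.468×10^-6 K/W
  R_aerogel blanket = (1/1.13 − 1/1.70)/(4πk) = 0.2967/(4π·0.0146) = 1.617 K/W
  R_polyurethane foam = (1/1.70 − 1/1.93)/(4πk) = 0.07010/(4π·0.0265) = 0.2105 K/W
ΣR = 7.625×10^-5 + 5.468×10^-6 + 1.617 + 0.2105 = 1.828 K/W
Q = ΔT/ΣR = (-183 °C − 16 °C)/1.828 = -108.9 W
From the inner boundary to the aerogel blanket/polyurethane foam interface, ΣR_partial = 1.617 K/W.
T_interface = T_in − Q·ΣR_partial = -183 °C − (-108.9)(1.617) = -6.9 °C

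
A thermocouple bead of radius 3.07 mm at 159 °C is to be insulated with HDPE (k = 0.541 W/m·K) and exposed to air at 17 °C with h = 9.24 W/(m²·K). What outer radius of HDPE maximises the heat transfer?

r_cr = 11.7 cm

For a sphere, r_cr = 2k_ins/h = 2·0.541/9.24 = 0.117 m = 11.7 cm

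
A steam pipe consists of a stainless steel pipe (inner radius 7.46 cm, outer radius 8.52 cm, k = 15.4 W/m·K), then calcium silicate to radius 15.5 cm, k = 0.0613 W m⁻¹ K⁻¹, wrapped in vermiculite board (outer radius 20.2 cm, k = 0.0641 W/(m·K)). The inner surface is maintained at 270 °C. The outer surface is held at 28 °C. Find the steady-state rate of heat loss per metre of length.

Treat each layer as a resistance in series:
  R'_stainless steel = ln(0.0852/0.0746)/(2πk) = 0.1329/(2π·15.4) = 0.001373 m·K/W
  R'_calcium silicate = ln(0.155/0.0852)/(2πk) = 0.5984/(2π·0.0613) = 1.554 m·K/W
  R'_vermiculite board = ln(0.202/0.155)/(2πk) = 0.2648/(2π·0.0641) = 0.6576 m·K/W
ΣR = 0.001373 + 1.554 + 0.6576 = 2.213 m·K/W
Q' = ΔT/ΣR = (270 °C − 28 °C)/2.213 = 109 W/m

Q' = 109 W/m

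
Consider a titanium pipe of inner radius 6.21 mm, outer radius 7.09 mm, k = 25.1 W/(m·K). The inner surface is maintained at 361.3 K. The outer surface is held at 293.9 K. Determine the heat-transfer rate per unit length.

Q' = 2πk·ΔT/ln(r₂/r₁) = 2π × 25.1 × 67.4 / ln(0.00709/0.00621) = 80200 W/m

Q' = 80.2 kW/m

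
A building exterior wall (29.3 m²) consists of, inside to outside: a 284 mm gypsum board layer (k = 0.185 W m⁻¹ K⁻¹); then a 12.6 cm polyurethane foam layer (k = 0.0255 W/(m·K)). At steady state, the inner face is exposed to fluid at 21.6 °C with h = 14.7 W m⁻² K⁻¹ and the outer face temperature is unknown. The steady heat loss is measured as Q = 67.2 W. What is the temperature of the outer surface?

Series resistances:
  R_conv,in = 1/(hA) = 1/(14.7·29.3) = 0.002322 K/W
  R_gypsum board = L/(kA) = 0.284/(0.185·29.3) = 0.05239 K/W
  R_polyurethane foam = L/(kA) = 0.126/(0.0255·29.3) = 0.1686 K/W
ΣR = 0.2234 K/W
ΔT = Q·ΣR = 67.2 × 0.2234 = 15.01 K
Heat flows outward, so T_out = T_in − ΔT = 21.6 − 15.01 = 6.59 °C

T_out = 6.59 °C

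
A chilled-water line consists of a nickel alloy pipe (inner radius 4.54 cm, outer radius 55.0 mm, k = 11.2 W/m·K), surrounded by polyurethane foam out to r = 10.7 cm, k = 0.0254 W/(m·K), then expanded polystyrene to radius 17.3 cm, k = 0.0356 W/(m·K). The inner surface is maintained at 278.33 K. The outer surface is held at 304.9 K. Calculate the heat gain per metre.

Q' = 4.20 W/m

Resistance network (inner→outer):
  R'_nickel alloy = ln(0.0550/0.0454)/(2πk) = 0.1918/(2π·11.2) = 0.002726 m·K/W
  R'_polyurethane foam = ln(0.107/0.0550)/(2πk) = 0.6655/(2π·0.0254) = 4.170 m·K/W
  R'_expanded polystyrene = ln(0.173/0.107)/(2πk) = 0.4805/(2π·0.0356) = 2.148 m·K/W
ΣR = 0.002726 + 4.170 + 2.148 = 6.321 m·K/W
Q' = ΔT/ΣR = (278.33 K − 304.9 K)/6.321 = -4.20 W/m
(Negative Q' ⇒ heat flows inward; heat gain = 4.20 W/m.)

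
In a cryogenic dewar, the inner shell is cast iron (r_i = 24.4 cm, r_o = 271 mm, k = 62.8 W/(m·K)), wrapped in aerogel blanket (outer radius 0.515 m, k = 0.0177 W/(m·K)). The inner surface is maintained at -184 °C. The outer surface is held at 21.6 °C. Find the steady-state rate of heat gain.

Q = 26.2 W

Treat each layer as a resistance in series:
  R_cast iron = (1/0.244 − 1/0.271)/(4πk) = 0.4083/(4π·62.8) = 5.174×10^-4 K/W
  R_aerogel blanket = (1/0.271 − 1/0.515)/(4πk) = 1.748/(4π·0.0177) = 7.860 K/W
ΣR = 5.174×10^-4 + 7.860 = 7.861 K/W
Q = ΔT/ΣR = (-184 °C − 21.6 °C)/7.861 = -26.2 W
(Negative Q ⇒ heat flows inward; heat gain = 26.2 W.)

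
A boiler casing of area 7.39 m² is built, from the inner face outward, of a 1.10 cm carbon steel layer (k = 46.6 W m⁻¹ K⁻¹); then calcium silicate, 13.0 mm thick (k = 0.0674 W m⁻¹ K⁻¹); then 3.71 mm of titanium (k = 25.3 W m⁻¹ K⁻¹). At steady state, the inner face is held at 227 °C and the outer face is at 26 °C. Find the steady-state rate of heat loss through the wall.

Q = 7.69 kW

Series thermal resistances, inner to outer:
  R_carbon steel = L/(kA) = 0.0110/(46.6·7.39) = 3.194×10^-5 K/W
  R_calcium silicate = L/(kA) = 0.0130/(0.0674·7.39) = 0.02610 K/W
  R_titanium = L/(kA) = 0.00371/(25.3·7.39) = 1.984×10^-5 K/W
ΣR = 3.194×10^-5 + 0.02610 + 1.984×10^-5 = 0.02615 K/W
Q = ΔT/ΣR = (227 °C − 26 °C)/0.02615 = 7690 W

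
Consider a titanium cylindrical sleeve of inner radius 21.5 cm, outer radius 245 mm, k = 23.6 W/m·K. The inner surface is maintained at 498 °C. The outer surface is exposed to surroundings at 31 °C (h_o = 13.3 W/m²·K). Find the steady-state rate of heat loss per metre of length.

Q' = 9.39 kW/m

Resistance network (inner→outer):
  R'_titanium = ln(0.245/0.215)/(2πk) = 0.1306/(2π·23.6) = 8.809×10^-4 m·K/W
  R'_conv,out = 1/(2πr h) = 1/(2π·0.245·13.3) = 0.04884 m·K/W
ΣR = 8.809×10^-4 + 0.04884 = 0.04972 m·K/W
Q' = ΔT/ΣR = (498 °C − 31 °C)/0.04972 = 9390 W/m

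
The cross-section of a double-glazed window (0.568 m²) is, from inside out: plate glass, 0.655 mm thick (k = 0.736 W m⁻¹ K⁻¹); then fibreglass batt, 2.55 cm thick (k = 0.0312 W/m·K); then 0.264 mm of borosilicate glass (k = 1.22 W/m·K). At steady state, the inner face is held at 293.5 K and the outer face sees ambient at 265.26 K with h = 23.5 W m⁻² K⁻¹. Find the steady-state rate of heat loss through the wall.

Series thermal resistances, inner to outer:
  R_plate glass = L/(kA) = 6.55×10^-4/(0.736·0.568) = 0.001567 K/W
  R_fibreglass batt = L/(kA) = 0.0255/(0.0312·0.568) = 1.439 K/W
  R_borosilicate glass = L/(kA) = 2.64×10^-4/(1.22·0.568) = 3.810×10^-4 K/W
  R_conv,out = 1/(hA) = 1/(23.5·0.568) = 0.07492 K/W
ΣR = 0.001567 + 1.439 + 3.810×10^-4 + 0.07492 = 1.516 K/W
Q = ΔT/ΣR = (293.5 K − 265.26 K)/1.516 = 18.6 W

Q = 18.6 W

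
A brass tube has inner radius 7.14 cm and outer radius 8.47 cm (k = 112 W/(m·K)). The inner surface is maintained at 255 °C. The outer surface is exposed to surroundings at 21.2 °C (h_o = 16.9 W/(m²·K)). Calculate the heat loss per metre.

Q' = 2100 W/m

Series thermal resistances, inner to outer:
  R'_brass = ln(0.0847/0.0714)/(2πk) = 0.1708/(2π·112) = 2.427×10^-4 m·K/W
  R'_conv,out = 1/(2πr h) = 1/(2π·0.0847·16.9) = 0.1112 m·K/W
ΣR = 2.427×10^-4 + 0.1112 = 0.1114 m·K/W
Q' = ΔT/ΣR = (255 °C − 21.2 °C)/0.1114 = 2100 W/m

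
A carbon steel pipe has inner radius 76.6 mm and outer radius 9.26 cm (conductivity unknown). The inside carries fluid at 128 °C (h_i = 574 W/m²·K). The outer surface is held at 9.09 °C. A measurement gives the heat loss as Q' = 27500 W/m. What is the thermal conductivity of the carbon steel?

ΣR = ΔT/Q' = |128 − 9.09|/27500 = 0.004324 m·K/W
Known resistances:
  R'_conv,in = 1/(2πr h) = 1/(2π·0.0766·574) = 0.003620 m·K/W
R_carbon steel = ΣR − ΣR_known = 0.004324 − 0.003620 = 7.040×10^-4 m·K/W
ln(r₂/r₁)/(2πk) = 7.040×10^-4 ⇒ k = 0.1897/(2π·7.040×10^-4) = 42.9 W/m·K

k = 42.9 W/m·K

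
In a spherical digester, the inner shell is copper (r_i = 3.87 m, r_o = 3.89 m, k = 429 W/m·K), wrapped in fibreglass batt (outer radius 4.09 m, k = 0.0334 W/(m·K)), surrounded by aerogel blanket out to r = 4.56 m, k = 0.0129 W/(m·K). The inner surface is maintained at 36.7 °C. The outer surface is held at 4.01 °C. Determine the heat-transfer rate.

Series thermal resistances, inner to outer:
  R_copper = (1/3.87 − 1/3.89)/(4πk) = 0.001329/(4π·429) = 2.464×10^-7 K/W
  R_fibreglass batt = (1/3.89 − 1/4.09)/(4πk) = 0.01257/(4π·0.0334) = 0.02995 K/W
  R_aerogel blanket = (1/4.09 − 1/4.56)/(4πk) = 0.02520/(4π·0.0129) = 0.1555 K/W
ΣR = 2.464×10^-7 + 0.02995 + 0.1555 = 0.1855 K/W
Q = ΔT/ΣR = (36.7 °C − 4.01 °C)/0.1855 = 176 W

Q = 176 W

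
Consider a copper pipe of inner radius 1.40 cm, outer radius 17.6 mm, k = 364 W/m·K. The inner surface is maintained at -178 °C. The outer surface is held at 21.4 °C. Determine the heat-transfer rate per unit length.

Q' = 2πk·ΔT/ln(r₂/r₁) = 2π × 364 × 199.4 / ln(0.0176/0.0140) = 1.99×10^6 W/m

Q' = 1.99×10^6 W/m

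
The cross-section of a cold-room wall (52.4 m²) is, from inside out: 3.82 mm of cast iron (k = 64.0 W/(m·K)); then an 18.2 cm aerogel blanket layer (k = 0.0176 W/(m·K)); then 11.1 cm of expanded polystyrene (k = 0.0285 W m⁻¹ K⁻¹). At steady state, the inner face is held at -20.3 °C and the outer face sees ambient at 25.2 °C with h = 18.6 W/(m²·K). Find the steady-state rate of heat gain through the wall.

Treat each layer as a resistance in series:
  R_cast iron = L/(kA) = 0.00382/(64.0·52.4) = 1.139×10^-6 K/W
  R_aerogel blanket = L/(kA) = 0.182/(0.0176·52.4) = 0.1973 K/W
  R_expanded polystyrene = L/(kA) = 0.111/(0.0285·52.4) = 0.07433 K/W
  R_conv,out = 1/(hA) = 1/(18.6·52.4) = 0.001026 K/W
ΣR = 1.139×10^-6 + 0.1973 + 0.07433 + 0.001026 = 0.2727 K/W
Q = ΔT/ΣR = (-20.3 °C − 25.2 °C)/0.2727 = -167 W
(Negative Q ⇒ heat flows inward; heat gain = 167 W.)

Q = 167 W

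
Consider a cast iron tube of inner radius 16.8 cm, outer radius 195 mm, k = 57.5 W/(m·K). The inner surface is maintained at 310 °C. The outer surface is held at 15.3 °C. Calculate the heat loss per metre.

Q' = 2πk·ΔT/ln(r₂/r₁) = 2π × 57.5 × 294.7 / ln(0.195/0.168) = 7.14×10^5 W/m

Q' = 714 kW/m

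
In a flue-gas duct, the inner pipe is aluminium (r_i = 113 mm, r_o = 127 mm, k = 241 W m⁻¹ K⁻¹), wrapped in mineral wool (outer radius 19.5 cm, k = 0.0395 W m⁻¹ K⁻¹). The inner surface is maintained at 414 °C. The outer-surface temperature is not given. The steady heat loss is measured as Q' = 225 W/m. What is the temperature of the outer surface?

T_out = 25.2 °C

Sum the resistances:
  R'_aluminium = ln(0.127/0.113)/(2πk) = 0.1168/(2π·241) = 7.713×10^-5 m·K/W
  R'_mineral wool = ln(0.195/0.127)/(2πk) = 0.4288/(2π·0.0395) = 1.728 m·K/W
ΣR = 1.728 m·K/W
ΔT = Q'·ΣR = 225 × 1.728 = 388.8 K
Heat flows outward, so T_out = T_in − ΔT = 414 − 388.8 = 25.2 °C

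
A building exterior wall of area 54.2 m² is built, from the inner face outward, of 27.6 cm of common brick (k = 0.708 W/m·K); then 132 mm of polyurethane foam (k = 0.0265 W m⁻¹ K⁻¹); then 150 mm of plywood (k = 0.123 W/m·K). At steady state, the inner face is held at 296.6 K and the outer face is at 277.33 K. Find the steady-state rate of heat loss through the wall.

Q = 158 W

Series thermal resistances, inner to outer:
  R_common brick = L/(kA) = 0.276/(0.708·54.2) = 0.007192 K/W
  R_polyurethane foam = L/(kA) = 0.132/(0.0265·54.2) = 0.09190 K/W
  R_plywood = L/(kA) = 0.150/(0.123·54.2) = 0.02250 K/W
ΣR = 0.007192 + 0.09190 + 0.02250 = 0.1216 K/W
Q = ΔT/ΣR = (296.6 K − 277.33 K)/0.1216 = 158 W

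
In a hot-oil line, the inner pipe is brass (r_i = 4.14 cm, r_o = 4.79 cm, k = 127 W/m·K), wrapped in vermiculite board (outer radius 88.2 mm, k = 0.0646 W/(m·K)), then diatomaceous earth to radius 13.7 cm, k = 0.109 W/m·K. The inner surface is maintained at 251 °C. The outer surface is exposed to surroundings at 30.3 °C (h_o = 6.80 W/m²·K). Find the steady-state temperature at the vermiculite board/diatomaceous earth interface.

Resistance network (inner→outer):
  R'_brass = ln(0.0479/0.0414)/(2πk) = 0.1458/(2π·127) = 1.828×10^-4 m·K/W
  R'_vermiculite board = ln(0.0882/0.0479)/(2πk) = 0.6105/(2π·0.0646) = 1.504 m·K/W
  R'_diatomaceous earth = ln(0.137/0.0882)/(2πk) = 0.4404/(2π·0.109) = 0.6430 m·K/W
  R'_conv,out = 1/(2πr h) = 1/(2π·0.137·6.80) = 0.1708 m·K/W
ΣR = 1.828×10^-4 + 1.504 + 0.6430 + 0.1708 = 2.318 m·K/W
Q' = ΔT/ΣR = (251 °C − 30.3 °C)/2.318 = 95.21 W/m
From the inner boundary to the vermiculite board/diatomaceous earth interface, ΣR_partial = 1.504 m·K/W.
T_interface = T_in − Q'·ΣR_partial = 251 °C − (95.21)(1.504) = 108 °C

T = 108 °C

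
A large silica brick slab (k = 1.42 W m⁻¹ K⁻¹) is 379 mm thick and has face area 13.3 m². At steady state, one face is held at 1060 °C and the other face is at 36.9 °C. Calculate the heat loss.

Q = 51.0 kW

Q = kA·ΔT/L = 1.42 × 13.3 × |1060 °C − 36.9 °C| / 0.379 = 51000 W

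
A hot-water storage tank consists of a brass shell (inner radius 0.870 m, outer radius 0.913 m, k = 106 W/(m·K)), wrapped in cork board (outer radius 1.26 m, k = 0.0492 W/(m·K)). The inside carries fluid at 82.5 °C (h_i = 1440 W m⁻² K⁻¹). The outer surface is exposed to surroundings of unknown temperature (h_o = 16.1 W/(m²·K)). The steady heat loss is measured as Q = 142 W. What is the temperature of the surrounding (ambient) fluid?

Series resistances:
  R_conv,in = 1/(4πr²h) = 1/(4π·0.870²·1440) = 7.301×10^-5 K/W
  R_brass = (1/0.870 − 1/0.913)/(4πk) = 0.05414/(4π·106) = 4.064×10^-5 K/W
  R_cork board = (1/0.913 − 1/1.26)/(4πk) = 0.3016/(4π·0.0492) = 0.4879 K/W
  R_conv,out = 1/(4πr²h) = 1/(4π·1.26²·16.1) = 0.003113 K/W
ΣR = 0.4911 K/W
ΔT = Q·ΣR = 142 × 0.4911 = 69.74 K
Heat flows outward, so T_out = T_in − ΔT = 82.5 − 69.74 = 12.8 °C

T_out = 12.8 °C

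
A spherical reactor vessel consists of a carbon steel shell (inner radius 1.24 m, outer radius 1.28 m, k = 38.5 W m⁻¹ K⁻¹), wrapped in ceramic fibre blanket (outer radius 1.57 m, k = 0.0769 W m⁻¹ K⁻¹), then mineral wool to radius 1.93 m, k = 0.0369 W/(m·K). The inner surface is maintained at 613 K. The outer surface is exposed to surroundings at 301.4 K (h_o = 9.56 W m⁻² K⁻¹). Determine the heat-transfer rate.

Resistance network (inner→outer):
  R_carbon steel = (1/1.24 − 1/1.28)/(4πk) = 0.02520/(4π·38.5) = 5.209×10^-5 K/W
  R_ceramic fibre blanket = (1/1.28 − 1/1.57)/(4πk) = 0.1443/(4π·0.0769) = 0.1493 K/W
  R_mineral wool = (1/1.57 − 1/1.93)/(4πk) = 0.1188/(4π·0.0369) = 0.2562 K/W
  R_conv,out = 1/(4πr²h) = 1/(4π·1.93²·9.56) = 0.002235 K/W
ΣR = 5.209×10^-5 + 0.1493 + 0.2562 + 0.002235 = 0.4078 K/W
Q = ΔT/ΣR = (613 K − 301.4 K)/0.4078 = 764 W

Q = 764 W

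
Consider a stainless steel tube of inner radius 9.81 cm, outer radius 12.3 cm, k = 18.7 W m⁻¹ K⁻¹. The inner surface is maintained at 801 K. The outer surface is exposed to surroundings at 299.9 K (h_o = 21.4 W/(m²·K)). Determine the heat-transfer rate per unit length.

Resistance network (inner→outer):
  R'_stainless steel = ln(0.123/0.0981)/(2πk) = 0.2262/(2π·18.7) = 0.001925 m·K/W
  R'_conv,out = 1/(2πr h) = 1/(2π·0.123·21.4) = 0.06046 m·K/W
ΣR = 0.001925 + 0.06046 = 0.06239 m·K/W
Q' = ΔT/ΣR = (801 K − 299.9 K)/0.06239 = 8030 W/m

Q' = 8030 W/m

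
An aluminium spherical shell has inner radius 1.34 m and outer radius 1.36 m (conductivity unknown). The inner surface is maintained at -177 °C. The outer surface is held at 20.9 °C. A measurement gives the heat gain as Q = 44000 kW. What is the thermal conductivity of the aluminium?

k = 194 W/m·K

ΣR = ΔT/Q = |-177 − 20.9|/4.40×10^7 = 4.498×10^-6 K/W
(1/r₁−1/r₂)/(4πk) = 4.498×10^-6 ⇒ k = 0.01097/(4π·4.498×10^-6) = 194 W/m·K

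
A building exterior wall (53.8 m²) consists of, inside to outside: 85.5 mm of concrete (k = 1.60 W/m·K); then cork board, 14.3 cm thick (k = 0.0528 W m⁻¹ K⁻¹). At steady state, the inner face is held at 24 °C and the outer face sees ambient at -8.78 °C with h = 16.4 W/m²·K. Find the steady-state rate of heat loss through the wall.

Series thermal resistances, inner to outer:
  R_concrete = L/(kA) = 0.0855/(1.60·53.8) = 9.933×10^-4 K/W
  R_cork board = L/(kA) = 0.143/(0.0528·53.8) = 0.05034 K/W
  R_conv,out = 1/(hA) = 1/(16.4·53.8) = 0.001133 K/W
ΣR = 9.933×10^-4 + 0.05034 + 0.001133 = 0.05247 K/W
Q = ΔT/ΣR = (24 °C − -8.78 °C)/0.05247 = 625 W

Q = 625 W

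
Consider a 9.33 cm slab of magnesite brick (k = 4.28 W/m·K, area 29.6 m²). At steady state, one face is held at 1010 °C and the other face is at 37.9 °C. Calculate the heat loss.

Q = 1.32×10^6 W

Q = kA·ΔT/L = 4.28 × 29.6 × |1010 °C − 37.9 °C| / 0.0933 = 1.32×10^6 W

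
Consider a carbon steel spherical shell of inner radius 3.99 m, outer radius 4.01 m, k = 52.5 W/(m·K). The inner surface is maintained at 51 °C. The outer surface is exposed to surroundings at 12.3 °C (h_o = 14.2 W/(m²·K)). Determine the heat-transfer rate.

Q = 1.10×10^5 W

Resistance network (inner→outer):
  R_carbon steel = (1/3.99 − 1/4.01)/(4πk) = 0.001250/(4π·52.5) = 1.895×10^-6 K/W
  R_conv,out = 1/(4πr²h) = 1/(4π·4.01²·14.2) = 3.485×10^-4 K/W
ΣR = 1.895×10^-6 + 3.485×10^-4 = 3.504×10^-4 K/W
Q = ΔT/ΣR = (51 °C − 12.3 °C)/3.504×10^-4 = 1.10×10^5 W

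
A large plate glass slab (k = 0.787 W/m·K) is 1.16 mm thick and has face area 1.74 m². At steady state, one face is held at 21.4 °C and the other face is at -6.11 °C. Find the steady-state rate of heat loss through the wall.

Q = 32.5 kW

Q = kA·ΔT/L = 0.787 × 1.74 × |21.4 °C − -6.11 °C| / 0.00116 = 32500 W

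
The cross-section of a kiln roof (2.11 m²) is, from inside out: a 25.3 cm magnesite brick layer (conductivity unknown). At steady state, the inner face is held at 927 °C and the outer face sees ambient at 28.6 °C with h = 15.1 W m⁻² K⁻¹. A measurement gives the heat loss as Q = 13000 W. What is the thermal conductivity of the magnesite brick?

ΣR = ΔT/Q = |927 − 28.6|/13000 = 0.06911 K/W
Known resistances:
  R_conv,out = 1/(hA) = 1/(15.1·2.11) = 0.03139 K/W
R_magnesite brick = ΣR − ΣR_known = 0.06911 − 0.03139 = 0.03772 K/W
L/(kA) = 0.03772 ⇒ k = 0.253/(0.03772·2.11) = 3.18 W/m·K

k = 3.18 W/m·K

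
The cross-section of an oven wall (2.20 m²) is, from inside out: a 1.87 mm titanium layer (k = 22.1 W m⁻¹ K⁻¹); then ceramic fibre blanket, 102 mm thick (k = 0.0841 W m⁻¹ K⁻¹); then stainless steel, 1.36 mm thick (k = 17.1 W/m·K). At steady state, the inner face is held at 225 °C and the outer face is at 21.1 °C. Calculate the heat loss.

Q = 370 W

Treat each layer as a resistance in series:
  R_titanium = L/(kA) = 0.00187/(22.1·2.20) = 3.846×10^-5 K/W
  R_ceramic fibre blanket = L/(kA) = 0.102/(0.0841·2.20) = 0.5513 K/W
  R_stainless steel = L/(kA) = 0.00136/(17.1·2.20) = 3.615×10^-5 K/W
ΣR = 3.846×10^-5 + 0.5513 + 3.615×10^-5 = 0.5514 K/W
Q = ΔT/ΣR = (225 °C − 21.1 °C)/0.5514 = 370 W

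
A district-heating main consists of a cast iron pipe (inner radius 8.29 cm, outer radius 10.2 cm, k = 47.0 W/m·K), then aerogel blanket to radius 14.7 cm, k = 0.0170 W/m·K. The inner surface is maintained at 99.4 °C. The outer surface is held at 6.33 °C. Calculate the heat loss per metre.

Series thermal resistances, inner to outer:
  R'_cast iron = ln(0.102/0.0829)/(2πk) = 0.2073/(2π·47.0) = 7.021×10^-4 m·K/W
  R'_aerogel blanket = ln(0.147/0.102)/(2πk) = 0.3655/(2π·0.0170) = 3.421 m·K/W
ΣR = 7.021×10^-4 + 3.421 = 3.422 m·K/W
Q' = ΔT/ΣR = (99.4 °C − 6.33 °C)/3.422 = 27.2 W/m

Q' = 27.2 W/m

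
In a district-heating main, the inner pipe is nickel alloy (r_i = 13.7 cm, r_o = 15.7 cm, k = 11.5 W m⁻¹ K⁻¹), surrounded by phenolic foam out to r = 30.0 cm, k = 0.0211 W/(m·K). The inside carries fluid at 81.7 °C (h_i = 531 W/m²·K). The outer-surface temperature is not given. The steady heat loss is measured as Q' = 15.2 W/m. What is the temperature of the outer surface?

T_out = 7.40 °C

Series resistances:
  R'_conv,in = 1/(2πr h) = 1/(2π·0.137·531) = 0.002188 m·K/W
  R'_nickel alloy = ln(0.157/0.137)/(2πk) = 0.1363/(2π·11.5) = 0.001886 m·K/W
  R'_phenolic foam = ln(0.300/0.157)/(2πk) = 0.6475/(2π·0.0211) = 4.884 m·K/W
ΣR = 4.888 m·K/W
ΔT = Q'·ΣR = 15.2 × 4.888 = 74.30 K
Heat flows outward, so T_out = T_in − ΔT = 81.7 − 74.30 = 7.40 °C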